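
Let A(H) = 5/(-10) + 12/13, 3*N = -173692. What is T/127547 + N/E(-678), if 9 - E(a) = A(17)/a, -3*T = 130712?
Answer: -390549574199128/60710968983 ≈ -6432.9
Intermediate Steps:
N = -173692/3 (N = (⅓)*(-173692) = -173692/3 ≈ -57897.)
A(H) = 11/26 (A(H) = 5*(-⅒) + 12*(1/13) = -½ + 12/13 = 11/26)
T = -130712/3 (T = -⅓*130712 = -130712/3 ≈ -43571.)
E(a) = 9 - 11/(26*a)
T/127547 + N/E(-678) = -130712/3/127547 - 173692/(3*(9 - 11/26/(-678))) = -130712/3*1/127547 - 173692/(3*(9 - 11/26*(-1/678))) = -130712/382641 - 173692/(3*(9 + 11/17628)) = -130712/382641 - 173692/(3*158663/17628) = -130712/382641 - 173692/3*17628/158663 = -130712/382641 - 1020614192/158663 = -390549574199128/60710968983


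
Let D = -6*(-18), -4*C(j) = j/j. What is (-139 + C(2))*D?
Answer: -15039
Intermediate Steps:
C(j) = -¼ (C(j) = -j/(4*j) = -¼*1 = -¼)
D = 108
(-139 + C(2))*D = (-139 - ¼)*108 = -557/4*108 = -15039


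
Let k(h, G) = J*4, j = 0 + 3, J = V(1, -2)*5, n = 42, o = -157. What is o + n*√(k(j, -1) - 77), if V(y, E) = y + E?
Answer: -157 + 42*I*√97 ≈ -157.0 + 413.65*I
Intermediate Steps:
V(y, E) = E + y
J = -5 (J = (-2 + 1)*5 = -1*5 = -5)
j = 3
k(h, G) = -20 (k(h, G) = -5*4 = -20)
o + n*√(k(j, -1) - 77) = -157 + 42*√(-20 - 77) = -157 + 42*√(-97) = -157 + 42*(I*√97) = -157 + 42*I*√97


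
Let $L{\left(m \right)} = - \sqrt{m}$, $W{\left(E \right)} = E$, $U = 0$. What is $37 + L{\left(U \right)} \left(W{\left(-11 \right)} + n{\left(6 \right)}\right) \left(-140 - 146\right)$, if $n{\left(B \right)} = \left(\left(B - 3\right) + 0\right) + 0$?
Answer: $37$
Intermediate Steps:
$n{\left(B \right)} = -3 + B$ ($n{\left(B \right)} = \left(\left(-3 + B\right) + 0\right) + 0 = \left(-3 + B\right) + 0 = -3 + B$)
$37 + L{\left(U \right)} \left(W{\left(-11 \right)} + n{\left(6 \right)}\right) \left(-140 - 146\right) = 37 + - \sqrt{0} \left(-11 + \left(-3 + 6\right)\right) \left(-140 - 146\right) = 37 + \left(-1\right) 0 \left(-11 + 3\right) \left(-286\right) = 37 + 0 \left(\left(-8\right) \left(-286\right)\right) = 37 + 0 \cdot 2288 = 37 + 0 = 37$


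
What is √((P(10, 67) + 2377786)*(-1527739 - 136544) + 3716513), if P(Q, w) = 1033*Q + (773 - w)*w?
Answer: I*√4053221058781 ≈ 2.0133e+6*I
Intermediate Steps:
P(Q, w) = 1033*Q + w*(773 - w)
√((P(10, 67) + 2377786)*(-1527739 - 136544) + 3716513) = √(((-1*67² + 773*67 + 1033*10) + 2377786)*(-1527739 - 136544) + 3716513) = √(((-1*4489 + 51791 + 10330) + 2377786)*(-1664283) + 3716513) = √(((-4489 + 51791 + 10330) + 2377786)*(-1664283) + 3716513) = √((57632 + 2377786)*(-1664283) + 3716513) = √(2435418*(-1664283) + 3716513) = √(-4053224775294 + 3716513) = √(-4053221058781) = I*√4053221058781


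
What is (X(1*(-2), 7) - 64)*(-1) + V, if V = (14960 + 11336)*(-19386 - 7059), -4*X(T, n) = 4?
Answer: -695397655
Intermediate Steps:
X(T, n) = -1 (X(T, n) = -1/4*4 = -1)
V = -695397720 (V = 26296*(-26445) = -695397720)
(X(1*(-2), 7) - 64)*(-1) + V = (-1 - 64)*(-1) - 695397720 = -65*(-1) - 695397720 = 65 - 695397720 = -695397655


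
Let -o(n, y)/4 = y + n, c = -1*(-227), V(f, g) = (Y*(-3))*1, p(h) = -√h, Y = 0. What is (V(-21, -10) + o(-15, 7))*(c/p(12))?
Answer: -3632*√3/3 ≈ -2096.9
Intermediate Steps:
V(f, g) = 0 (V(f, g) = (0*(-3))*1 = 0*1 = 0)
c = 227
o(n, y) = -4*n - 4*y (o(n, y) = -4*(y + n) = -4*(n + y) = -4*n - 4*y)
(V(-21, -10) + o(-15, 7))*(c/p(12)) = (0 + (-4*(-15) - 4*7))*(227/((-√12))) = (0 + (60 - 28))*(227/((-2*√3))) = (0 + 32)*(227/((-2*√3))) = 32*(227*(-√3/6)) = 32*(-227*√3/6) = -3632*√3/3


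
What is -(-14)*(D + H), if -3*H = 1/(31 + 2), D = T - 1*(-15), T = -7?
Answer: 11074/99 ≈ 111.86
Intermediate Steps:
D = 8 (D = -7 - 1*(-15) = -7 + 15 = 8)
H = -1/99 (H = -1/(3*(31 + 2)) = -1/3/33 = -1/3*1/33 = -1/99 ≈ -0.010101)
-(-14)*(D + H) = -(-14)*(8 - 1/99) = -(-14)*791/99 = -1*(-11074/99) = 11074/99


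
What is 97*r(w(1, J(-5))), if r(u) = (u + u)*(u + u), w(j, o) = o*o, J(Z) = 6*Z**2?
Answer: 196425000000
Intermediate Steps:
w(j, o) = o**2
r(u) = 4*u**2 (r(u) = (2*u)*(2*u) = 4*u**2)
97*r(w(1, J(-5))) = 97*(4*((6*(-5)**2)**2)**2) = 97*(4*((6*25)**2)**2) = 97*(4*(150**2)**2) = 97*(4*22500**2) = 97*(4*506250000) = 97*2025000000 = 196425000000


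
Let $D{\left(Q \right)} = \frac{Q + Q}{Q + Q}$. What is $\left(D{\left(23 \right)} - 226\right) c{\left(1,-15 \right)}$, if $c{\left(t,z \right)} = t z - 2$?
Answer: $3825$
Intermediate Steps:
$c{\left(t,z \right)} = -2 + t z$
$D{\left(Q \right)} = 1$ ($D{\left(Q \right)} = \frac{2 Q}{2 Q} = 2 Q \frac{1}{2 Q} = 1$)
$\left(D{\left(23 \right)} - 226\right) c{\left(1,-15 \right)} = \left(1 - 226\right) \left(-2 + 1 \left(-15\right)\right) = - 225 \left(-2 - 15\right) = \left(-225\right) \left(-17\right) = 3825$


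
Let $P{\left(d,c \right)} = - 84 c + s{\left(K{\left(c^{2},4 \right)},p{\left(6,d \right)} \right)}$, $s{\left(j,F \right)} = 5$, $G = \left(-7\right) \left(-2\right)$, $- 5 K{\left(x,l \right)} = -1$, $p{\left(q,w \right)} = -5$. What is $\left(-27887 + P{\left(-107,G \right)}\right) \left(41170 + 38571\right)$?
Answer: $-2317113978$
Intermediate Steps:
$K{\left(x,l \right)} = \frac{1}{5}$ ($K{\left(x,l \right)} = \left(- \frac{1}{5}\right) \left(-1\right) = \frac{1}{5}$)
$G = 14$
$P{\left(d,c \right)} = 5 - 84 c$ ($P{\left(d,c \right)} = - 84 c + 5 = 5 - 84 c$)
$\left(-27887 + P{\left(-107,G \right)}\right) \left(41170 + 38571\right) = \left(-27887 + \left(5 - 1176\right)\right) \left(41170 + 38571\right) = \left(-27887 + \left(5 - 1176\right)\right) 79741 = \left(-27887 - 1171\right) 79741 = \left(-29058\right) 79741 = -2317113978$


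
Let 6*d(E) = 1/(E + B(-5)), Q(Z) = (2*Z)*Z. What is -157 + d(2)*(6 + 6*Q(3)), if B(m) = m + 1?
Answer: -333/2 ≈ -166.50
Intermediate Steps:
Q(Z) = 2*Z**2
B(m) = 1 + m
d(E) = 1/(6*(-4 + E)) (d(E) = 1/(6*(E + (1 - 5))) = 1/(6*(E - 4)) = 1/(6*(-4 + E)))
-157 + d(2)*(6 + 6*Q(3)) = -157 + (1/(6*(-4 + 2)))*(6 + 6*(2*3**2)) = -157 + ((1/6)/(-2))*(6 + 6*(2*9)) = -157 + ((1/6)*(-1/2))*(6 + 6*18) = -157 - (6 + 108)/12 = -157 - 1/12*114 = -157 - 19/2 = -333/2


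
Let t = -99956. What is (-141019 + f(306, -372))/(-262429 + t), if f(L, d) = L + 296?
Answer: 140417/362385 ≈ 0.38748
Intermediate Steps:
f(L, d) = 296 + L
(-141019 + f(306, -372))/(-262429 + t) = (-141019 + (296 + 306))/(-262429 - 99956) = (-141019 + 602)/(-362385) = -140417*(-1/362385) = 140417/362385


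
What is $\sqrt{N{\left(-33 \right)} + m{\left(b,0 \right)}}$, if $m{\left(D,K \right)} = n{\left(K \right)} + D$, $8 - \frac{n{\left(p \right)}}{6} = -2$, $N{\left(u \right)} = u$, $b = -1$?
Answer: $\sqrt{26} \approx 5.099$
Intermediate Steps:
$n{\left(p \right)} = 60$ ($n{\left(p \right)} = 48 - -12 = 48 + 12 = 60$)
$m{\left(D,K \right)} = 60 + D$
$\sqrt{N{\left(-33 \right)} + m{\left(b,0 \right)}} = \sqrt{-33 + \left(60 - 1\right)} = \sqrt{-33 + 59} = \sqrt{26}$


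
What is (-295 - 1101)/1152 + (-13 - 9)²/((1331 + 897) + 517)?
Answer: -30319/29280 ≈ -1.0355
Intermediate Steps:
(-295 - 1101)/1152 + (-13 - 9)²/((1331 + 897) + 517) = -1396*1/1152 + (-22)²/(2228 + 517) = -349/288 + 484/2745 = -30319/29280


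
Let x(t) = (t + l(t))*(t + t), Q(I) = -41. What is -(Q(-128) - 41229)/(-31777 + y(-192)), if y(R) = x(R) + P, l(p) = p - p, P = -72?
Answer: 41270/41879 ≈ 0.98546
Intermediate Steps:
l(p) = 0
x(t) = 2*t**2 (x(t) = (t + 0)*(t + t) = t*(2*t) = 2*t**2)
y(R) = -72 + 2*R**2 (y(R) = 2*R**2 - 72 = -72 + 2*R**2)
-(Q(-128) - 41229)/(-31777 + y(-192)) = -(-41 - 41229)/(-31777 + (-72 + 2*(-192)**2)) = -(-41270)/(-31777 + (-72 + 2*36864)) = -(-41270)/(-31777 + (-72 + 73728)) = -(-41270)/(-31777 + 73656) = -(-41270)/41879 = -1*(-41270/41879) = 41270/41879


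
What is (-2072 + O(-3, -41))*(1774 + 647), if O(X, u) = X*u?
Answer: -4718529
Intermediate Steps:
(-2072 + O(-3, -41))*(1774 + 647) = (-2072 - 3*(-41))*(1774 + 647) = (-2072 + 123)*2421 = -1949*2421 = -4718529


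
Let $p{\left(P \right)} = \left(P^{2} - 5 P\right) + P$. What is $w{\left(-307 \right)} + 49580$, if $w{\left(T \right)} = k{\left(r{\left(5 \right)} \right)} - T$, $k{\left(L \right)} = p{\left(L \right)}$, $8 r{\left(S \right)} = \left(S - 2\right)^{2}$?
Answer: $\frac{3192561}{64} \approx 49884.0$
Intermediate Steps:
$r{\left(S \right)} = \frac{\left(-2 + S\right)^{2}}{8}$ ($r{\left(S \right)} = \frac{\left(S - 2\right)^{2}}{8} = \frac{\left(-2 + S\right)^{2}}{8}$)
$p{\left(P \right)} = P^{2} - 4 P$
$k{\left(L \right)} = L \left(-4 + L\right)$
$w{\left(T \right)} = - \frac{207}{64} - T$ ($w{\left(T \right)} = \frac{\left(-2 + 5\right)^{2}}{8} \left(-4 + \frac{\left(-2 + 5\right)^{2}}{8}\right) - T = \frac{3^{2}}{8} \left(-4 + \frac{3^{2}}{8}\right) - T = \frac{1}{8} \cdot 9 \left(-4 + \frac{1}{8} \cdot 9\right) - T = \frac{9 \left(-4 + \frac{9}{8}\right)}{8} - T = \frac{9}{8} \left(- \frac{23}{8}\right) - T = - \frac{207}{64} - T$)
$w{\left(-307 \right)} + 49580 = \left(- \frac{207}{64} - -307\right) + 49580 = \left(- \frac{207}{64} + 307\right) + 49580 = \frac{19441}{64} + 49580 = \frac{3192561}{64}$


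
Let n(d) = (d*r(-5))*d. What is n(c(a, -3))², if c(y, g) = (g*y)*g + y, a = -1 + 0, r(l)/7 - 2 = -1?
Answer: 490000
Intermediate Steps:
r(l) = 7 (r(l) = 14 + 7*(-1) = 14 - 7 = 7)
a = -1
c(y, g) = y + y*g² (c(y, g) = y*g² + y = y + y*g²)
n(d) = 7*d² (n(d) = (d*7)*d = (7*d)*d = 7*d²)
n(c(a, -3))² = (7*(-(1 + (-3)²))²)² = (7*(-(1 + 9))²)² = (7*(-1*10)²)² = (7*(-10)²)² = (7*100)² = 700² = 490000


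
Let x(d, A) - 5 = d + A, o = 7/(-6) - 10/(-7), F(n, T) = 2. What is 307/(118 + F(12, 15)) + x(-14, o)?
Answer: -5191/840 ≈ -6.1798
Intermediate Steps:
o = 11/42 (o = 7*(-⅙) - 10*(-⅐) = -7/6 + 10/7 = 11/42 ≈ 0.26190)
x(d, A) = 5 + A + d (x(d, A) = 5 + (d + A) = 5 + (A + d) = 5 + A + d)
307/(118 + F(12, 15)) + x(-14, o) = 307/(118 + 2) + (5 + 11/42 - 14) = 307/120 - 367/42 = -5191/840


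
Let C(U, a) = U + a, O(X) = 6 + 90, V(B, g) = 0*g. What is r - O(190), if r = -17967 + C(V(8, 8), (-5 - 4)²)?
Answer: -17982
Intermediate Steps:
V(B, g) = 0
O(X) = 96
r = -17886 (r = -17967 + (0 + (-5 - 4)²) = -17967 + (0 + (-9)²) = -17967 + (0 + 81) = -17967 + 81 = -17886)
r - O(190) = -17886 - 1*96 = -17886 - 96 = -17982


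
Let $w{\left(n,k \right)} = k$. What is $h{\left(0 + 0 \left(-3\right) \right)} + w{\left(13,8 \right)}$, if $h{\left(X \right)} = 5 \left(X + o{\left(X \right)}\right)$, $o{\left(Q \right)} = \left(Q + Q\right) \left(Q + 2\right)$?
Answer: $8$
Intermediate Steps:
$o{\left(Q \right)} = 2 Q \left(2 + Q\right)$
$h{\left(X \right)} = 5 X + 10 X \left(2 + X\right)$ ($h{\left(X \right)} = 5 \left(X + 2 X \left(2 + X\right)\right) = 5 X + 10 X \left(2 + X\right)$)
$h{\left(0 + 0 \left(-3\right) \right)} + w{\left(13,8 \right)} = 5 \left(0 + 0 \left(-3\right)\right) \left(5 + 2 \left(0 + 0 \left(-3\right)\right)\right) + 8 = 5 \left(0 + 0\right) \left(5 + 2 \left(0 + 0\right)\right) + 8 = 5 \cdot 0 \left(5 + 2 \cdot 0\right) + 8 = 5 \cdot 0 \left(5 + 0\right) + 8 = 5 \cdot 0 \cdot 5 + 8 = 0 + 8 = 8$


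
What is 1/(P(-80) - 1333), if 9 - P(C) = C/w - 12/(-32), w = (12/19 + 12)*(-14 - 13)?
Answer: -648/858347 ≈ -0.00075494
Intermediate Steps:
w = -6480/19 (w = (12*(1/19) + 12)*(-27) = (12/19 + 12)*(-27) = (240/19)*(-27) = -6480/19 ≈ -341.05)
P(C) = 69/8 + 19*C/6480 (P(C) = 9 - (C/(-6480/19) - 12/(-32)) = 9 - (C*(-19/6480) - 12*(-1/32)) = 9 - (-19*C/6480 + 3/8) = 9 - (3/8 - 19*C/6480) = 9 + (-3/8 + 19*C/6480) = 69/8 + 19*C/6480)
1/(P(-80) - 1333) = 1/((69/8 + (19/6480)*(-80)) - 1333) = 1/((69/8 - 19/81) - 1333) = 1/(5437/648 - 1333) = 1/(-858347/648) = -648/858347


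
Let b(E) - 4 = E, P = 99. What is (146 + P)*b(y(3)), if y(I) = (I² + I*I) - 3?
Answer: 4655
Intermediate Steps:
y(I) = -3 + 2*I² (y(I) = (I² + I²) - 3 = 2*I² - 3 = -3 + 2*I²)
b(E) = 4 + E
(146 + P)*b(y(3)) = (146 + 99)*(4 + (-3 + 2*3²)) = 245*(4 + (-3 + 2*9)) = 245*(4 + (-3 + 18)) = 245*(4 + 15) = 245*19 = 4655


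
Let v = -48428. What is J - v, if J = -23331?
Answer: 25097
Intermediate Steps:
J - v = -23331 - 1*(-48428) = -23331 + 48428 = 25097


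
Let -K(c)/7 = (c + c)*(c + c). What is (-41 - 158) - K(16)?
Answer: 6969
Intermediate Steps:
K(c) = -28*c**2 (K(c) = -7*(c + c)*(c + c) = -7*2*c*2*c = -28*c**2)
(-41 - 158) - K(16) = (-41 - 158) - (-28)*16**2 = -199 - (-28)*256 = -199 - 1*(-7168) = -199 + 7168 = 6969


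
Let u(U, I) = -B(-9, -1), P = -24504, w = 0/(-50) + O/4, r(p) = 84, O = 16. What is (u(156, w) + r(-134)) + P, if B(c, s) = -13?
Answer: -24407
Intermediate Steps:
w = 4 (w = 0/(-50) + 16/4 = 0*(-1/50) + 16*(1/4) = 0 + 4 = 4)
u(U, I) = 13 (u(U, I) = -1*(-13) = 13)
(u(156, w) + r(-134)) + P = (13 + 84) - 24504 = 97 - 24504 = -24407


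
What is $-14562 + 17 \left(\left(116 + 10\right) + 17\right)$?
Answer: $-12131$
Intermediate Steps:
$-14562 + 17 \left(\left(116 + 10\right) + 17\right) = -14562 + 17 \left(126 + 17\right) = -14562 + 17 \cdot 143 = -14562 + 2431 = -12131$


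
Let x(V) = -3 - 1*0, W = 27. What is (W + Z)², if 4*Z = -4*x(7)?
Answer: 900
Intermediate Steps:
x(V) = -3 (x(V) = -3 + 0 = -3)
Z = 3 (Z = (-4*(-3))/4 = (¼)*12 = 3)
(W + Z)² = (27 + 3)² = 30² = 900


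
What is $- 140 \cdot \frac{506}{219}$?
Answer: $- \frac{70840}{219} \approx -323.47$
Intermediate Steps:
$- 140 \cdot \frac{506}{219} = - 140 \cdot 506 \cdot \frac{1}{219} = \left(-140\right) \frac{506}{219} = - \frac{70840}{219}$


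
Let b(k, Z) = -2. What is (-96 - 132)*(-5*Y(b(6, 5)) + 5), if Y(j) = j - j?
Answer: -1140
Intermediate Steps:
Y(j) = 0
(-96 - 132)*(-5*Y(b(6, 5)) + 5) = (-96 - 132)*(-5*0 + 5) = -228*(0 + 5) = -228*5 = -1140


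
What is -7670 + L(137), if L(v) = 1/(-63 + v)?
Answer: -567579/74 ≈ -7670.0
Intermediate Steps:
-7670 + L(137) = -7670 + 1/(-63 + 137) = -7670 + 1/74 = -567579/74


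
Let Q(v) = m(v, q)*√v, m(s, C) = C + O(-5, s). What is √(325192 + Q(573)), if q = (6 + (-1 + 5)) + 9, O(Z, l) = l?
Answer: 2*√(81298 + 148*√573) ≈ 582.55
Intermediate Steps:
q = 19 (q = (6 + 4) + 9 = 10 + 9 = 19)
m(s, C) = C + s
Q(v) = √v*(19 + v) (Q(v) = (19 + v)*√v = √v*(19 + v))
√(325192 + Q(573)) = √(325192 + √573*(19 + 573)) = √(325192 + √573*592) = √(325192 + 592*√573)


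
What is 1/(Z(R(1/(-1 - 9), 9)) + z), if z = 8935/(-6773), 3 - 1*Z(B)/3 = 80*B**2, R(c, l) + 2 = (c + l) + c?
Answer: -33865/375560114 ≈ -9.0172e-5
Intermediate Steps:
R(c, l) = -2 + l + 2*c (R(c, l) = -2 + ((c + l) + c) = -2 + (l + 2*c) = -2 + l + 2*c)
Z(B) = 9 - 240*B**2
z = -8935/6773 (z = 8935*(-1/6773) = -8935/6773 ≈ -1.3192)
1/(Z(R(1/(-1 - 9), 9)) + z) = 1/((9 - 240*(-2 + 9 + 2/(-1 - 9))**2) - 8935/6773) = 1/((9 - 240*(-2 + 9 + 2/(-10))**2) - 8935/6773) = 1/((9 - 240*(-2 + 9 + 2*(-1/10))**2) - 8935/6773) = 1/((9 - 240*(-2 + 9 - 1/5)**2) - 8935/6773) = 1/((9 - 240*(34/5)**2) - 8935/6773) = 1/((9 - 240*1156/25) - 8935/6773) = 1/((9 - 55488/5) - 8935/6773) = 1/(-55443/5 - 8935/6773) = 1/(-375560114/33865) = -33865/375560114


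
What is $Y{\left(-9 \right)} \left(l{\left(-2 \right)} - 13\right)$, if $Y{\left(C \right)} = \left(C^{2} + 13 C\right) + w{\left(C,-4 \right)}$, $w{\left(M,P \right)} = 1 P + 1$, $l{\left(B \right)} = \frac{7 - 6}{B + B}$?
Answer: $\frac{2067}{4} \approx 516.75$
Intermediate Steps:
$l{\left(B \right)} = \frac{1}{2 B}$ ($l{\left(B \right)} = 1 \frac{1}{2 B} = \frac{1}{2 B}$)
$w{\left(M,P \right)} = 1 + P$ ($w{\left(M,P \right)} = P + 1 = 1 + P$)
$Y{\left(C \right)} = -3 + C^{2} + 13 C$ ($Y{\left(C \right)} = \left(C^{2} + 13 C\right) + \left(1 - 4\right) = \left(C^{2} + 13 C\right) - 3 = -3 + C^{2} + 13 C$)
$Y{\left(-9 \right)} \left(l{\left(-2 \right)} - 13\right) = \left(-3 + \left(-9\right)^{2} + 13 \left(-9\right)\right) \left(\frac{1}{2 \left(-2\right)} - 13\right) = \left(-3 + 81 - 117\right) \left(\frac{1}{2} \left(- \frac{1}{2}\right) - 13\right) = - 39 \left(- \frac{1}{4} - 13\right) = \left(-39\right) \left(- \frac{53}{4}\right) = \frac{2067}{4}$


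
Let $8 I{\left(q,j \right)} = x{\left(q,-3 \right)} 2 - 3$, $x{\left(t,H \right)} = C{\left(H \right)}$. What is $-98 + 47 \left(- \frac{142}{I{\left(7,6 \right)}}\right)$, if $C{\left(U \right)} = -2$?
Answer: $\frac{52706}{7} \approx 7529.4$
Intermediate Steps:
$x{\left(t,H \right)} = -2$
$I{\left(q,j \right)} = - \frac{7}{8}$ ($I{\left(q,j \right)} = \frac{\left(-2\right) 2 - 3}{8} = \frac{-4 - 3}{8} = \frac{1}{8} \left(-7\right) = - \frac{7}{8}$)
$-98 + 47 \left(- \frac{142}{I{\left(7,6 \right)}}\right) = -98 + 47 \left(- \frac{142}{- \frac{7}{8}}\right) = -98 + 47 \left(\left(-142\right) \left(- \frac{8}{7}\right)\right) = -98 + 47 \cdot \frac{1136}{7} = -98 + \frac{53392}{7} = \frac{52706}{7}$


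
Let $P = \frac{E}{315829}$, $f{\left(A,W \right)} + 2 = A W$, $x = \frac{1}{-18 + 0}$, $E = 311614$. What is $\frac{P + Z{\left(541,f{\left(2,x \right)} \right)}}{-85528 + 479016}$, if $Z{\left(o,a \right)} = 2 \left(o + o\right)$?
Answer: $\frac{341882785}{62137460776} \approx 0.005502$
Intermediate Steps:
$x = - \frac{1}{18}$ ($x = \frac{1}{-18} = - \frac{1}{18} \approx -0.055556$)
$f{\left(A,W \right)} = -2 + A W$
$Z{\left(o,a \right)} = 4 o$ ($Z{\left(o,a \right)} = 2 \cdot 2 o = 4 o$)
$P = \frac{311614}{315829} \approx 0.98665$
$\frac{P + Z{\left(541,f{\left(2,x \right)} \right)}}{-85528 + 479016} = \frac{\frac{311614}{315829} + 4 \cdot 541}{-85528 + 479016} = \frac{\frac{311614}{315829} + 2164}{393488} = \frac{683765570}{315829} \cdot \frac{1}{393488} = \frac{341882785}{62137460776}$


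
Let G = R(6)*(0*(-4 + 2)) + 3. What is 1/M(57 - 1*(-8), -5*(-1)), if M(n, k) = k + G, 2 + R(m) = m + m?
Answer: ⅛ ≈ 0.12500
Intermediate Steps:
R(m) = -2 + 2*m (R(m) = -2 + (m + m) = -2 + 2*m)
G = 3 (G = (-2 + 2*6)*(0*(-4 + 2)) + 3 = (-2 + 12)*(0*(-2)) + 3 = 10*0 + 3 = 0 + 3 = 3)
M(n, k) = 3 + k (M(n, k) = k + 3 = 3 + k)
1/M(57 - 1*(-8), -5*(-1)) = 1/(3 - 5*(-1)) = 1/(3 + 5) = 1/8 = ⅛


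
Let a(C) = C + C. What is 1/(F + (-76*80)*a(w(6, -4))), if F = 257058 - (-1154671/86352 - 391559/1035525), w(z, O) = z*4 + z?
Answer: -4258078800/458715378327217 ≈ -9.2826e-6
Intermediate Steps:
w(z, O) = 5*z (w(z, O) = 4*z + z = 5*z)
F = 1094631767912783/4258078800 (F = 257058 - (-1154671*1/86352 - 391559*1/1035525) = 257058 - (-164953/12336 - 391559/1035525) = 257058 - 1*(-58547742383/4258078800) = 257058 + 58547742383/4258078800 = 1094631767912783/4258078800 ≈ 2.5707e+5)
a(C) = 2*C
1/(F + (-76*80)*a(w(6, -4))) = 1/(1094631767912783/4258078800 + (-76*80)*(2*(5*6))) = 1/(1094631767912783/4258078800 - 12160*30) = 1/(1094631767912783/4258078800 - 6080*60) = 1/(1094631767912783/4258078800 - 364800) = 1/(-458715378327217/4258078800) = -4258078800/458715378327217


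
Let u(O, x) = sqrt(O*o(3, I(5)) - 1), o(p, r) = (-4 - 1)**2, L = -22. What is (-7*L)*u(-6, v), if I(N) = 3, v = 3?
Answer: 154*I*sqrt(151) ≈ 1892.4*I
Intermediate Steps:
o(p, r) = 25 (o(p, r) = (-5)**2 = 25)
u(O, x) = sqrt(-1 + 25*O) (u(O, x) = sqrt(O*25 - 1) = sqrt(25*O - 1) = sqrt(-1 + 25*O))
(-7*L)*u(-6, v) = (-7*(-22))*sqrt(-1 + 25*(-6)) = 154*sqrt(-1 - 150) = 154*sqrt(-151) = 154*(I*sqrt(151)) = 154*I*sqrt(151)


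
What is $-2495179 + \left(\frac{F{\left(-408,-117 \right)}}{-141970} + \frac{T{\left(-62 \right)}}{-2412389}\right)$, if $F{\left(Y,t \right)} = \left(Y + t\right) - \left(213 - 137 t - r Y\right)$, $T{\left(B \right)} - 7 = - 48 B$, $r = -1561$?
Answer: $- \frac{854567533038998649}{342486866330} \approx -2.4952 \cdot 10^{6}$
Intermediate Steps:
$T{\left(B \right)} = 7 - 48 B$
$F{\left(Y,t \right)} = -213 - 1560 Y + 138 t$ ($F{\left(Y,t \right)} = \left(Y + t\right) - \left(213 - 137 t + 1561 Y\right) = -213 - 1560 Y + 138 t$)
$-2495179 + \left(\frac{F{\left(-408,-117 \right)}}{-141970} + \frac{T{\left(-62 \right)}}{-2412389}\right) = -2495179 + \left(\frac{-213 - -636480 + 138 \left(-117\right)}{-141970} + \frac{7 - -2976}{-2412389}\right) = -2495179 + \left(\left(-213 + 636480 - 16146\right) \left(- \frac{1}{141970}\right) + \left(7 + 2976\right) \left(- \frac{1}{2412389}\right)\right) = -2495179 + \left(620121 \left(- \frac{1}{141970}\right) + 2983 \left(- \frac{1}{2412389}\right)\right) = -2495179 - \frac{1496396575579}{342486866330} = - \frac{854567533038998649}{342486866330}$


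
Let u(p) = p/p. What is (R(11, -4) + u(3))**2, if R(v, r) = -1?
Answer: 0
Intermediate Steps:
u(p) = 1
(R(11, -4) + u(3))**2 = (-1 + 1)**2 = 0**2 = 0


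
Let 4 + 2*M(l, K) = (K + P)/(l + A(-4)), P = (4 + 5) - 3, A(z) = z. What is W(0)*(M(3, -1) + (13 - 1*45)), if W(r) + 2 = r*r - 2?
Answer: 146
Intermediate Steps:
W(r) = -4 + r² (W(r) = -2 + (r*r - 2) = -2 + (r² - 2) = -2 + (-2 + r²) = -4 + r²)
P = 6 (P = 9 - 3 = 6)
M(l, K) = -2 + (6 + K)/(2*(-4 + l)) (M(l, K) = -2 + ((K + 6)/(l - 4))/2 = -2 + ((6 + K)/(-4 + l))/2 = -2 + (6 + K)/(2*(-4 + l)))
W(0)*(M(3, -1) + (13 - 1*45)) = (-4 + 0²)*((22 - 1 - 4*3)/(2*(-4 + 3)) + (13 - 1*45)) = (-4 + 0)*((½)*(22 - 1 - 12)/(-1) + (13 - 45)) = -4*((½)*(-1)*9 - 32) = -4*(-9/2 - 32) = -4*(-73/2) = 146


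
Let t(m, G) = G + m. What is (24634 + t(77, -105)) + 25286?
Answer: 49892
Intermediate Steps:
(24634 + t(77, -105)) + 25286 = (24634 + (-105 + 77)) + 25286 = (24634 - 28) + 25286 = 24606 + 25286 = 49892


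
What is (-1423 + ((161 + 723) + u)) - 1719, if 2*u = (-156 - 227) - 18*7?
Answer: -5025/2 ≈ -2512.5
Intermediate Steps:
u = -509/2 (u = ((-156 - 227) - 18*7)/2 = (-383 - 126)/2 = (½)*(-509) = -509/2 ≈ -254.50)
(-1423 + ((161 + 723) + u)) - 1719 = (-1423 + ((161 + 723) - 509/2)) - 1719 = (-1423 + (884 - 509/2)) - 1719 = (-1423 + 1259/2) - 1719 = -1587/2 - 1719 = -5025/2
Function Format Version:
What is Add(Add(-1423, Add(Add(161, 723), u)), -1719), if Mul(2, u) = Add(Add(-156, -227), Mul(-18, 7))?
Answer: Rational(-5025, 2) ≈ -2512.5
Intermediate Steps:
u = Rational(-509, 2) (u = Mul(Rational(1, 2), Add(Add(-156, -227), Mul(-18, 7))) = Mul(Rational(1, 2), Add(-383, -126)) = Mul(Rational(1, 2), -509) = Rational(-509, 2) ≈ -254.50)
Add(Add(-1423, Add(Add(161, 723), u)), -1719) = Add(Add(-1423, Add(Add(161, 723), Rational(-509, 2))), -1719) = Add(Add(-1423, Add(884, Rational(-509, 2))), -1719) = Add(Add(-1423, Rational(1259, 2)), -1719) = Add(Rational(-1587, 2), -1719) = Rational(-5025, 2)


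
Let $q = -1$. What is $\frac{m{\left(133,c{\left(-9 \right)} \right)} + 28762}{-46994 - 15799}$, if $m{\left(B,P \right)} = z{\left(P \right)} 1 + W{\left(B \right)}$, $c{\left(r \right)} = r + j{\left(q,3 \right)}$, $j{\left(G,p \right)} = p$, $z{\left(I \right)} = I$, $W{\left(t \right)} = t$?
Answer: $- \frac{28889}{62793} \approx -0.46007$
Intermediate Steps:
$c{\left(r \right)} = 3 + r$ ($c{\left(r \right)} = r + 3 = 3 + r$)
$m{\left(B,P \right)} = B + P$ ($m{\left(B,P \right)} = P 1 + B = P + B = B + P$)
$\frac{m{\left(133,c{\left(-9 \right)} \right)} + 28762}{-46994 - 15799} = \frac{\left(133 + \left(3 - 9\right)\right) + 28762}{-46994 - 15799} = \frac{\left(133 - 6\right) + 28762}{-62793} = \left(127 + 28762\right) \left(- \frac{1}{62793}\right) = 28889 \left(- \frac{1}{62793}\right) = - \frac{28889}{62793}$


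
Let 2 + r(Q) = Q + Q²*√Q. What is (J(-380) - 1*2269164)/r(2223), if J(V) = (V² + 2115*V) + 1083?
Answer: 6501713201/54287183882554502 - 43398970745247*√247/54287183882554502 ≈ -0.012564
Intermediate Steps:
J(V) = 1083 + V² + 2115*V
r(Q) = -2 + Q + Q^(5/2) (r(Q) = -2 + (Q + Q²*√Q) = -2 + (Q + Q^(5/2)) = -2 + Q + Q^(5/2))
(J(-380) - 1*2269164)/r(2223) = ((1083 + (-380)² + 2115*(-380)) - 1*2269164)/(-2 + 2223 + 2223^(5/2)) = ((1083 + 144400 - 803700) - 2269164)/(-2 + 2223 + 14825187*√247) = (-658217 - 2269164)/(2221 + 14825187*√247) = -2927381/(2221 + 14825187*√247)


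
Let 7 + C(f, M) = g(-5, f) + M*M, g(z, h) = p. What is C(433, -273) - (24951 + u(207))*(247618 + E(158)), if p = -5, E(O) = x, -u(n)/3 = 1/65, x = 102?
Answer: -80350085007/13 ≈ -6.1808e+9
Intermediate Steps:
u(n) = -3/65
E(O) = 102
g(z, h) = -5
C(f, M) = -12 + M² (C(f, M) = -7 + (-5 + M*M) = -7 + (-5 + M²) = -12 + M²)
C(433, -273) - (24951 + u(207))*(247618 + E(158)) = (-12 + (-273)²) - (24951 - 3/65)*(247618 + 102) = (-12 + 74529) - 1621812*247720/65 = 74517 - 1*80351053728/13 = 74517 - 80351053728/13 = -80350085007/13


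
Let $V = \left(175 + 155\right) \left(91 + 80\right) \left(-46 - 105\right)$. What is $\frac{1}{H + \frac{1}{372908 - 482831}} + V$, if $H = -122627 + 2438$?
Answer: $- \frac{112574568745036563}{13211535448} \approx -8.5209 \cdot 10^{6}$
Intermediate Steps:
$H = -120189$
$V = -8520930$ ($V = 330 \cdot 171 \left(-151\right) = 56430 \left(-151\right) = -8520930$)
$\frac{1}{H + \frac{1}{372908 - 482831}} + V = \frac{1}{-120189 + \frac{1}{372908 - 482831}} - 8520930 = \frac{1}{-120189 + \frac{1}{-109923}} - 8520930 = \frac{1}{-120189 - \frac{1}{109923}} - 8520930 = \frac{1}{- \frac{13211535448}{109923}} - 8520930 = - \frac{109923}{13211535448} - 8520930 = - \frac{112574568745036563}{13211535448}$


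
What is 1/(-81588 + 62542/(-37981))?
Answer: -37981/3098856370 ≈ -1.2256e-5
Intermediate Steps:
1/(-81588 + 62542/(-37981)) = 1/(-81588 + 62542*(-1/37981)) = 1/(-81588 - 62542/37981) = 1/(-3098856370/37981) = -37981/3098856370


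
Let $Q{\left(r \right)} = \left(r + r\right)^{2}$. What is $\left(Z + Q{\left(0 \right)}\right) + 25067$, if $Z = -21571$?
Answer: $3496$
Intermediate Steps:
$Q{\left(r \right)} = 4 r^{2}$ ($Q{\left(r \right)} = \left(2 r\right)^{2} = 4 r^{2}$)
$\left(Z + Q{\left(0 \right)}\right) + 25067 = \left(-21571 + 4 \cdot 0^{2}\right) + 25067 = \left(-21571 + 4 \cdot 0\right) + 25067 = \left(-21571 + 0\right) + 25067 = -21571 + 25067 = 3496$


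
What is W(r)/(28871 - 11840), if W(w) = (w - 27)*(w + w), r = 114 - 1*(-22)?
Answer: 29648/17031 ≈ 1.7408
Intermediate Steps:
r = 136 (r = 114 + 22 = 136)
W(w) = 2*w*(-27 + w) (W(w) = (-27 + w)*(2*w) = 2*w*(-27 + w))
W(r)/(28871 - 11840) = (2*136*(-27 + 136))/(28871 - 11840) = (2*136*109)/17031 = 29648*(1/17031) = 29648/17031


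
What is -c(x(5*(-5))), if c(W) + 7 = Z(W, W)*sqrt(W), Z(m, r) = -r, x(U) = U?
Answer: 7 - 125*I ≈ 7.0 - 125.0*I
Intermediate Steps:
c(W) = -7 - W**(3/2) (c(W) = -7 + (-W)*sqrt(W) = -7 - W**(3/2))
-c(x(5*(-5))) = -(-7 - (5*(-5))**(3/2)) = -(-7 - (-25)**(3/2)) = -(-7 - (-125)*I) = -(-7 + 125*I) = 7 - 125*I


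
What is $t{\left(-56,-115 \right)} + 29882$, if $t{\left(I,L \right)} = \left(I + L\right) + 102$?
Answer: $29813$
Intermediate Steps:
$t{\left(I,L \right)} = 102 + I + L$
$t{\left(-56,-115 \right)} + 29882 = \left(102 - 56 - 115\right) + 29882 = -69 + 29882 = 29813$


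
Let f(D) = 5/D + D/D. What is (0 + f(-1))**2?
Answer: 16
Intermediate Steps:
f(D) = 1 + 5/D (f(D) = 5/D + 1 = 1 + 5/D)
(0 + f(-1))**2 = (0 + (5 - 1)/(-1))**2 = (0 - 1*4)**2 = (0 - 4)**2 = (-4)**2 = 16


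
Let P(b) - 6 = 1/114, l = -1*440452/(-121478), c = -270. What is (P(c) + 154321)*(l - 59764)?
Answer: -31929913362264115/3462123 ≈ -9.2226e+9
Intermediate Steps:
l = 220226/60739 (l = -440452*(-1/121478) = 220226/60739 ≈ 3.6258)
P(b) = 685/114 (P(b) = 6 + 1/114 = 685/114)
(P(c) + 154321)*(l - 59764) = (685/114 + 154321)*(220226/60739 - 59764) = (17593279/114)*(-3629785370/60739) = -31929913362264115/3462123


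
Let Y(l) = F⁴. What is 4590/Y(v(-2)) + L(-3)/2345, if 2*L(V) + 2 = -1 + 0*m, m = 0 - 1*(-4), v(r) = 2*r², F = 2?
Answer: 5381763/18760 ≈ 286.87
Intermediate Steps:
m = 4 (m = 0 + 4 = 4)
Y(l) = 16 (Y(l) = 2⁴ = 16)
L(V) = -3/2 (L(V) = -1 + (-1 + 0*4)/2 = -1 + (-1 + 0)/2 = -1 + (½)*(-1) = -1 - ½ = -3/2)
4590/Y(v(-2)) + L(-3)/2345 = 4590/16 - 3/2/2345 = 4590*(1/16) - 3/2*1/2345 = 2295/8 - 3/4690 = 5381763/18760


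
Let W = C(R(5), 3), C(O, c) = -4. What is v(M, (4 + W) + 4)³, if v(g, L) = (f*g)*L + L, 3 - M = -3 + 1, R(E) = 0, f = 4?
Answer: 592704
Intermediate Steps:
W = -4
M = 5 (M = 3 - (-3 + 1) = 3 - 1*(-2) = 3 + 2 = 5)
v(g, L) = L + 4*L*g (v(g, L) = (4*g)*L + L = 4*L*g + L = L + 4*L*g)
v(M, (4 + W) + 4)³ = (((4 - 4) + 4)*(1 + 4*5))³ = ((0 + 4)*(1 + 20))³ = (4*21)³ = 84³ = 592704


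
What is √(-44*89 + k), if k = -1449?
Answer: I*√5365 ≈ 73.246*I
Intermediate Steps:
√(-44*89 + k) = √(-44*89 - 1449) = √(-3916 - 1449) = √(-5365) = I*√5365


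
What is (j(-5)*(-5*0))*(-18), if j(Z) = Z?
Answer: 0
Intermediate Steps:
(j(-5)*(-5*0))*(-18) = -(-25)*0*(-18) = -5*0*(-18) = 0*(-18) = 0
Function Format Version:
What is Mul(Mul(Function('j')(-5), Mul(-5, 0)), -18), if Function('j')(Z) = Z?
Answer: 0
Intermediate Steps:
Mul(Mul(Function('j')(-5), Mul(-5, 0)), -18) = Mul(Mul(-5, Mul(-5, 0)), -18) = Mul(Mul(-5, 0), -18) = Mul(0, -18) = 0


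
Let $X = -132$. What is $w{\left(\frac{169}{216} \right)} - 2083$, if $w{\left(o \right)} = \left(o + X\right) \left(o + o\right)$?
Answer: $- \frac{53382191}{23328} \approx -2288.3$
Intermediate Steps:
$w{\left(o \right)} = 2 o \left(-132 + o\right)$ ($w{\left(o \right)} = \left(o - 132\right) \left(o + o\right) = \left(-132 + o\right) 2 o = 2 o \left(-132 + o\right)$)
$w{\left(\frac{169}{216} \right)} - 2083 = 2 \cdot \frac{169}{216} \left(-132 + \frac{169}{216}\right) - 2083 = 2 \cdot \frac{169}{216} \left(- \frac{28343}{216}\right) - 2083 = - \frac{4789967}{23328} - 2083 = - \frac{53382191}{23328}$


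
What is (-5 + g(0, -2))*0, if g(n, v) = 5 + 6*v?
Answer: 0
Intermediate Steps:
(-5 + g(0, -2))*0 = (-5 + (5 + 6*(-2)))*0 = (-5 + (5 - 12))*0 = (-5 - 7)*0 = -12*0 = 0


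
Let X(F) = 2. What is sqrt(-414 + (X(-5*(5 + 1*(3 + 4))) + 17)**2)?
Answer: I*sqrt(53) ≈ 7.2801*I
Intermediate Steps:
sqrt(-414 + (X(-5*(5 + 1*(3 + 4))) + 17)**2) = sqrt(-414 + (2 + 17)**2) = sqrt(-414 + 19**2) = sqrt(-414 + 361) = sqrt(-53) = I*sqrt(53)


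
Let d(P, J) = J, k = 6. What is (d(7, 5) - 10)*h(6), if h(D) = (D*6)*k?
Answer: -1080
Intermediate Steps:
h(D) = 36*D (h(D) = (D*6)*6 = (6*D)*6 = 36*D)
(d(7, 5) - 10)*h(6) = (5 - 10)*(36*6) = -5*216 = -1080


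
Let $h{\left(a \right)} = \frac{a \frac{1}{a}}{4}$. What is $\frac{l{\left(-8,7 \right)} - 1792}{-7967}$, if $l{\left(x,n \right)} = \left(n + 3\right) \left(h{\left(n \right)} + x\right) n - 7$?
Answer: $\frac{4683}{15934} \approx 0.2939$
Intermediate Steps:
$h{\left(a \right)} = \frac{1}{4}$ ($h{\left(a \right)} = 1 \cdot \frac{1}{4} = \frac{1}{4}$)
$l{\left(x,n \right)} = -7 + n \left(3 + n\right) \left(\frac{1}{4} + x\right)$ ($l{\left(x,n \right)} = \left(n + 3\right) \left(\frac{1}{4} + x\right) n - 7 = \left(3 + n\right) \left(\frac{1}{4} + x\right) n - 7 = n \left(3 + n\right) \left(\frac{1}{4} + x\right) - 7 = -7 + n \left(3 + n\right) \left(\frac{1}{4} + x\right)$)
$\frac{l{\left(-8,7 \right)} - 1792}{-7967} = \frac{\left(-7 + \frac{7^{2}}{4} + \frac{3}{4} \cdot 7 - 8 \cdot 7^{2} + 3 \cdot 7 \left(-8\right)\right) - 1792}{-7967} = \left(\left(-7 + \frac{1}{4} \cdot 49 + \frac{21}{4} - 392 - 168\right) - 1792\right) \left(- \frac{1}{7967}\right) = \left(\left(-7 + \frac{49}{4} + \frac{21}{4} - 392 - 168\right) - 1792\right) \left(- \frac{1}{7967}\right) = \left(- \frac{1099}{2} - 1792\right) \left(- \frac{1}{7967}\right) = \left(- \frac{4683}{2}\right) \left(- \frac{1}{7967}\right) = \frac{4683}{15934}$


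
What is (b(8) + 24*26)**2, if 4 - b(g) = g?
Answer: 384400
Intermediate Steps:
b(g) = 4 - g
(b(8) + 24*26)**2 = ((4 - 1*8) + 24*26)**2 = ((4 - 8) + 624)**2 = (-4 + 624)**2 = 620**2 = 384400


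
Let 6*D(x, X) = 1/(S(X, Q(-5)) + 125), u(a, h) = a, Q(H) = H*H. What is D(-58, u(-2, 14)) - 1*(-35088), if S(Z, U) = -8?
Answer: 24631777/702 ≈ 35088.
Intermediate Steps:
Q(H) = H²
D(x, X) = 1/702 (D(x, X) = 1/(6*(-8 + 125)) = (⅙)/117 = (⅙)*(1/117) = 1/702)
D(-58, u(-2, 14)) - 1*(-35088) = 1/702 - 1*(-35088) = 1/702 + 35088 = 24631777/702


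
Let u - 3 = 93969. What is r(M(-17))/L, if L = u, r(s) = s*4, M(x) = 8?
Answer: 8/23493 ≈ 0.00034053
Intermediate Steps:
r(s) = 4*s
u = 93972 (u = 3 + 93969 = 93972)
L = 93972
r(M(-17))/L = (4*8)/93972 = 32*(1/93972) = 8/23493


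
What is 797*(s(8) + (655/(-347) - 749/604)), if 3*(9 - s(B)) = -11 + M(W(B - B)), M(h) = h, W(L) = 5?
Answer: 1315006165/209588 ≈ 6274.2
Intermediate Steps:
s(B) = 11 (s(B) = 9 - (-11 + 5)/3 = 9 - ⅓*(-6) = 9 + 2 = 11)
797*(s(8) + (655/(-347) - 749/604)) = 797*(11 + (655/(-347) - 749/604)) = 797*(11 + (655*(-1/347) - 749*1/604)) = 797*(11 + (-655/347 - 749/604)) = 797*(11 - 655523/209588) = 797*(1649945/209588) = 1315006165/209588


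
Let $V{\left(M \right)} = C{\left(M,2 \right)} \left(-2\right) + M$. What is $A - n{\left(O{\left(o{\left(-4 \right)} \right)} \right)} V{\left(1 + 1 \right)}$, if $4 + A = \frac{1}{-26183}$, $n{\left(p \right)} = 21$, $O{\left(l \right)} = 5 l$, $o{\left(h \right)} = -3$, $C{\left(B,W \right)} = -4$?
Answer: $- \frac{5603163}{26183} \approx -214.0$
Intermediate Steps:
$V{\left(M \right)} = 8 + M$ ($V{\left(M \right)} = \left(-4\right) \left(-2\right) + M = 8 + M$)
$A = - \frac{104733}{26183}$ ($A = -4 + \frac{1}{-26183} = -4 - \frac{1}{26183} = - \frac{104733}{26183} \approx -4.0$)
$A - n{\left(O{\left(o{\left(-4 \right)} \right)} \right)} V{\left(1 + 1 \right)} = - \frac{104733}{26183} - 21 \left(8 + \left(1 + 1\right)\right) = - \frac{104733}{26183} - 21 \left(8 + 2\right) = - \frac{104733}{26183} - 21 \cdot 10 = - \frac{104733}{26183} - 210 = - \frac{5603163}{26183}$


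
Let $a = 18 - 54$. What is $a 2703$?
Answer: $-97308$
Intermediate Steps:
$a = -36$
$a 2703 = \left(-36\right) 2703 = -97308$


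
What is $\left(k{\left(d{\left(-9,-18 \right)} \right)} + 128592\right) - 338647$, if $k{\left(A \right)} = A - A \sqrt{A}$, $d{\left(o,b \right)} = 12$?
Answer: $-210055 - 288 \sqrt{3} \approx -2.1055 \cdot 10^{5}$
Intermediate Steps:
$k{\left(A \right)} = - A^{\frac{5}{2}}$ ($k{\left(A \right)} = A \left(- A^{\frac{3}{2}}\right) = - A^{\frac{5}{2}}$)
$\left(k{\left(d{\left(-9,-18 \right)} \right)} + 128592\right) - 338647 = \left(- 12^{\frac{5}{2}} + 128592\right) - 338647 = \left(- 288 \sqrt{3} + 128592\right) - 338647 = \left(128592 - 288 \sqrt{3}\right) - 338647 = -210055 - 288 \sqrt{3}$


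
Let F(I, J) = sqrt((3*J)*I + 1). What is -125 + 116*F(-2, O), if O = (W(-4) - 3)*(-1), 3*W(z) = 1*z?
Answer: -125 + 580*I ≈ -125.0 + 580.0*I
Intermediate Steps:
W(z) = z/3 (W(z) = (1*z)/3 = z/3)
O = 13/3 (O = ((1/3)*(-4) - 3)*(-1) = (-4/3 - 3)*(-1) = -13/3*(-1) = 13/3 ≈ 4.3333)
F(I, J) = sqrt(1 + 3*I*J) (F(I, J) = sqrt(3*I*J + 1) = sqrt(1 + 3*I*J))
-125 + 116*F(-2, O) = -125 + 116*sqrt(1 + 3*(-2)*(13/3)) = -125 + 116*sqrt(1 - 26) = -125 + 116*sqrt(-25) = -125 + 116*(5*I) = -125 + 580*I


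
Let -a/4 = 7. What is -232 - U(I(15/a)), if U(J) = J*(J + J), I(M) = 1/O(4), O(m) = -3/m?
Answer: -2120/9 ≈ -235.56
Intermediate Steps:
a = -28 (a = -4*7 = -28)
I(M) = -4/3 (I(M) = 1/(-3/4) = -4/3)
U(J) = 2*J**2 (U(J) = J*(2*J) = 2*J**2)
-232 - U(I(15/a)) = -232 - 2*(-4/3)**2 = -232 - 2*16/9 = -232 - 1*32/9 = -232 - 32/9 = -2120/9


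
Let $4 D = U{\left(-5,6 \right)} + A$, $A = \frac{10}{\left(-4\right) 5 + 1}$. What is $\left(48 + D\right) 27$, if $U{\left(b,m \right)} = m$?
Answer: $\frac{25326}{19} \approx 1332.9$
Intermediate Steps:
$A = - \frac{10}{19}$ ($A = \frac{10}{-20 + 1} = \frac{10}{-19} = 10 \left(- \frac{1}{19}\right) = - \frac{10}{19} \approx -0.52632$)
$D = \frac{26}{19}$ ($D = \frac{6 - \frac{10}{19}}{4} = \frac{1}{4} \cdot \frac{104}{19} = \frac{26}{19} \approx 1.3684$)
$\left(48 + D\right) 27 = \left(48 + \frac{26}{19}\right) 27 = \frac{938}{19} \cdot 27 = \frac{25326}{19}$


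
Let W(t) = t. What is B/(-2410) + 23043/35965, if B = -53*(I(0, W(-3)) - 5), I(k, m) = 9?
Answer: 6315821/8667565 ≈ 0.72867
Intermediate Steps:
B = -212 (B = -53*(9 - 5) = -53*4 = -212)
B/(-2410) + 23043/35965 = -212/(-2410) + 23043/35965 = -212*(-1/2410) + 23043*(1/35965) = 106/1205 + 23043/35965 = 6315821/8667565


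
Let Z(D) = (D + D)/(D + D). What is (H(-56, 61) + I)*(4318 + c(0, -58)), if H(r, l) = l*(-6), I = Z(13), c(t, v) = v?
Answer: -1554900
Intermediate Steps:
Z(D) = 1 (Z(D) = (2*D)/((2*D)) = (2*D)*(1/(2*D)) = 1)
I = 1
H(r, l) = -6*l
(H(-56, 61) + I)*(4318 + c(0, -58)) = (-6*61 + 1)*(4318 - 58) = (-366 + 1)*4260 = -365*4260 = -1554900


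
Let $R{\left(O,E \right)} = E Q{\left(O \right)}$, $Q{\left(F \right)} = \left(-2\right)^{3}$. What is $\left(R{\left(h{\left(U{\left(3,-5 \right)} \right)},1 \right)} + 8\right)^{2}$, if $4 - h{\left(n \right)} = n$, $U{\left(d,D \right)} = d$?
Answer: $0$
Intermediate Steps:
$Q{\left(F \right)} = -8$
$h{\left(n \right)} = 4 - n$
$R{\left(O,E \right)} = - 8 E$ ($R{\left(O,E \right)} = E \left(-8\right) = - 8 E$)
$\left(R{\left(h{\left(U{\left(3,-5 \right)} \right)},1 \right)} + 8\right)^{2} = \left(\left(-8\right) 1 + 8\right)^{2} = \left(-8 + 8\right)^{2} = 0^{2} = 0$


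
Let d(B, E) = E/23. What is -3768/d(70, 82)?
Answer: -43332/41 ≈ -1056.9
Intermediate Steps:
d(B, E) = E/23 (d(B, E) = E*(1/23) = E/23)
-3768/d(70, 82) = -3768/((1/23)*82) = -3768/82/23 = -3768*23/82 = -43332/41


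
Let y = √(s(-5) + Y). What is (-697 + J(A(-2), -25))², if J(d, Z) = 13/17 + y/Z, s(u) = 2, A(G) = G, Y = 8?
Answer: 17511362578/36125 + 23672*√10/425 ≈ 4.8492e+5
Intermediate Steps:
y = √10 (y = √(2 + 8) = √10 ≈ 3.1623)
J(d, Z) = 13/17 + √10/Z
(-697 + J(A(-2), -25))² = (-697 + (13/17 + √10/(-25)))² = (-697 + (13/17 + √10*(-1/25)))² = (-697 + (13/17 - √10/25))² = (-11836/17 - √10/25)²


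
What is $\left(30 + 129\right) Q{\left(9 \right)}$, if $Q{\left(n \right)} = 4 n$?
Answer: $5724$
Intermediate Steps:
$\left(30 + 129\right) Q{\left(9 \right)} = \left(30 + 129\right) 4 \cdot 9 = 159 \cdot 36 = 5724$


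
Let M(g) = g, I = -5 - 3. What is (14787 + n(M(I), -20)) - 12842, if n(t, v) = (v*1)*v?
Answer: 2345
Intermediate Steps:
I = -8
n(t, v) = v**2 (n(t, v) = v*v = v**2)
(14787 + n(M(I), -20)) - 12842 = (14787 + (-20)**2) - 12842 = (14787 + 400) - 12842 = 15187 - 12842 = 2345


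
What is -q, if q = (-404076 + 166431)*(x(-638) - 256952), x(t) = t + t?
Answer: -61366593060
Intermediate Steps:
x(t) = 2*t
q = 61366593060 (q = (-404076 + 166431)*(2*(-638) - 256952) = -237645*(-1276 - 256952) = -237645*(-258228) = 61366593060)
-q = -1*61366593060 = -61366593060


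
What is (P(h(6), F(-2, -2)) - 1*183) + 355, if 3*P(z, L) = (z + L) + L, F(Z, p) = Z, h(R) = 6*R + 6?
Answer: 554/3 ≈ 184.67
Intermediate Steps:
h(R) = 6 + 6*R
P(z, L) = z/3 + 2*L/3 (P(z, L) = ((z + L) + L)/3 = ((L + z) + L)/3 = (z + 2*L)/3 = z/3 + 2*L/3)
(P(h(6), F(-2, -2)) - 1*183) + 355 = (((6 + 6*6)/3 + (2/3)*(-2)) - 1*183) + 355 = (((6 + 36)/3 - 4/3) - 183) + 355 = (((1/3)*42 - 4/3) - 183) + 355 = ((14 - 4/3) - 183) + 355 = (38/3 - 183) + 355 = -511/3 + 355 = 554/3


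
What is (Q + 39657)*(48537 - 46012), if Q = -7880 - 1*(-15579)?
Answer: 119573900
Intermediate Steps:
Q = 7699 (Q = -7880 + 15579 = 7699)
(Q + 39657)*(48537 - 46012) = (7699 + 39657)*(48537 - 46012) = 47356*2525 = 119573900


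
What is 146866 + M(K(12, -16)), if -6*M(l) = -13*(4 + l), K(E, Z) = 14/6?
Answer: 2643835/18 ≈ 1.4688e+5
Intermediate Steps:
K(E, Z) = 7/3 (K(E, Z) = 14*(⅙) = 7/3)
M(l) = 26/3 + 13*l/6 (M(l) = -(-13)*(4 + l)/6 = -(-52 - 13*l)/6 = 26/3 + 13*l/6)
146866 + M(K(12, -16)) = 146866 + (26/3 + (13/6)*(7/3)) = 146866 + (26/3 + 91/18) = 146866 + 247/18 = 2643835/18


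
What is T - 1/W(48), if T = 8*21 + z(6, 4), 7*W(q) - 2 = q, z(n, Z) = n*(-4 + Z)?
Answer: 8393/50 ≈ 167.86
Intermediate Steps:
W(q) = 2/7 + q/7
T = 168 (T = 8*21 + 6*(-4 + 4) = 168 + 6*0 = 168 + 0 = 168)
T - 1/W(48) = 168 - 1/(2/7 + (⅐)*48) = 168 - 1/(2/7 + 48/7) = 168 - 1/50/7 = 168 - 1*7/50 = 168 - 7/50 = 8393/50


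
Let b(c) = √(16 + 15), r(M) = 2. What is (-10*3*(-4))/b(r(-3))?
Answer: 120*√31/31 ≈ 21.553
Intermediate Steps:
b(c) = √31
(-10*3*(-4))/b(r(-3)) = (-10*3*(-4))/(√31) = (-30*(-4))*(√31/31) = 120*(√31/31) = 120*√31/31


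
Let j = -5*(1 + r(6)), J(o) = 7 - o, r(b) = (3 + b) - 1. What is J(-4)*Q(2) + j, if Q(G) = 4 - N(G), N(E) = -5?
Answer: 54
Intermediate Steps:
r(b) = 2 + b
j = -45 (j = -5*(1 + (2 + 6)) = -5*(1 + 8) = -5*9 = -45)
Q(G) = 9 (Q(G) = 4 - 1*(-5) = 4 + 5 = 9)
J(-4)*Q(2) + j = (7 - 1*(-4))*9 - 45 = (7 + 4)*9 - 45 = 11*9 - 45 = 99 - 45 = 54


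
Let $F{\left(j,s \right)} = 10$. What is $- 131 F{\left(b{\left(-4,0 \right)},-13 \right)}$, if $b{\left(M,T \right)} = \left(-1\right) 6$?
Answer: $-1310$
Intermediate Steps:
$b{\left(M,T \right)} = -6$
$- 131 F{\left(b{\left(-4,0 \right)},-13 \right)} = \left(-131\right) 10 = -1310$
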